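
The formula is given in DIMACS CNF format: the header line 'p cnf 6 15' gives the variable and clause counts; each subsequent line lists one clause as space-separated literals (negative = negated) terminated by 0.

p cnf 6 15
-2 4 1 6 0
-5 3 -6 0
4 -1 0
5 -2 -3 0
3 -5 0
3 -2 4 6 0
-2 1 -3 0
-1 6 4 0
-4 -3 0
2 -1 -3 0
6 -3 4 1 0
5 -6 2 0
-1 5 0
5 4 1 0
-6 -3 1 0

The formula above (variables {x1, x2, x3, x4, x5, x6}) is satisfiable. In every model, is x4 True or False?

Suppose x4 = False.
From the singleton clause (¬x1), x1 = False.
From the singleton clause (x5), x5 = True.
From the singleton clause (x3), x3 = True.
From the singleton clause (¬x2), x2 = False.
From the singleton clause (x6), x6 = True.
But (¬x6) is also a unit clause — contradiction.
So every satisfying assignment has x4 = True.

True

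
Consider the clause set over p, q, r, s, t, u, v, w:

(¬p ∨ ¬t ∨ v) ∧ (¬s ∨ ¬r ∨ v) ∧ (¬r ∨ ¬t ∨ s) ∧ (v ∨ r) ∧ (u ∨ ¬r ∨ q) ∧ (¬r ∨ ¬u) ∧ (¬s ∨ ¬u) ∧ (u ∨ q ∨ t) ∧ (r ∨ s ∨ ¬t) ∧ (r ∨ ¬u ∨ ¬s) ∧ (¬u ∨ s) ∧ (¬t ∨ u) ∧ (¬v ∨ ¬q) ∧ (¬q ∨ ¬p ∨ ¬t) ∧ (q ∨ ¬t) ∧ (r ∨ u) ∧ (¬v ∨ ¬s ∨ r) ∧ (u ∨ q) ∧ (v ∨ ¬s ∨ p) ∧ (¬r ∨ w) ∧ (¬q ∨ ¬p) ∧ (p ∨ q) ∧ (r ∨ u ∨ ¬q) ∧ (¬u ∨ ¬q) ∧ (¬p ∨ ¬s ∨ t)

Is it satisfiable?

Yes

Branch on v: set v = False.
Unit clause (r) forces r = True.
Unit clause (¬s) forces s = False.
Unit clause (¬t) forces t = False.
Unit clause (¬u) forces u = False.
Unit clause (q) forces q = True.
Unit clause (w) forces w = True.
Unit clause (¬p) forces p = False.
All clauses are satisfied.
A satisfying assignment: p ↦ False, q ↦ True, r ↦ True, s ↦ False, t ↦ False, u ↦ False, v ↦ False, w ↦ True.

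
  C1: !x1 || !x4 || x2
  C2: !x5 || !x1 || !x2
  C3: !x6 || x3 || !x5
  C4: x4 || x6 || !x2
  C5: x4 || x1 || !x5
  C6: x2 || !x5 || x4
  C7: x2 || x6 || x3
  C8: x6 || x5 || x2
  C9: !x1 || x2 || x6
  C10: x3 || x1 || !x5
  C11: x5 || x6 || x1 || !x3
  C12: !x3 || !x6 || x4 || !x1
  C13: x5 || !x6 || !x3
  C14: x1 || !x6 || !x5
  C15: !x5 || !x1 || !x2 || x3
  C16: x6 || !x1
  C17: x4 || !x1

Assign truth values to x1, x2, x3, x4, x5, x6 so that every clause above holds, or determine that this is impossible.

Case x6 = true:
Case x3 = false:
The clause (!x5) is unit, so x5 = false.
Case x4 = false:
The clause (!x1) is unit, so x1 = false.
Every clause is now satisfied; x2 is unconstrained.

x1 ↦ false, x2 ↦ false, x3 ↦ false, x4 ↦ false, x5 ↦ false, x6 ↦ true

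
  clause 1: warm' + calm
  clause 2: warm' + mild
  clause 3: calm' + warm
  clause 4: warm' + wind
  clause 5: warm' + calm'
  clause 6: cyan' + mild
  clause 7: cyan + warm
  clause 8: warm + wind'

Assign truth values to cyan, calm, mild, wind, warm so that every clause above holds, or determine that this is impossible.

Branch on warm: set warm = 0.
From the singleton clause (calm'), calm = 0.
From the singleton clause (cyan), cyan = 1.
From the singleton clause (mild), mild = 1.
From the singleton clause (wind'), wind = 0.
This assignment satisfies each clause.

cyan ↦ 1; calm ↦ 0; mild ↦ 1; wind ↦ 0; warm ↦ 0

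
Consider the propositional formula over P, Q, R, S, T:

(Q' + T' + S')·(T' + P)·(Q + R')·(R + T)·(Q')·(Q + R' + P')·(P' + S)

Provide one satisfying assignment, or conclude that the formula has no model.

P: 1,  Q: 0,  R: 0,  S: 1,  T: 1

From the singleton clause (Q'), Q = 0.
From the singleton clause (R'), R = 0.
From the singleton clause (T), T = 1.
From the singleton clause (P), P = 1.
From the singleton clause (S), S = 1.
This assignment satisfies each clause.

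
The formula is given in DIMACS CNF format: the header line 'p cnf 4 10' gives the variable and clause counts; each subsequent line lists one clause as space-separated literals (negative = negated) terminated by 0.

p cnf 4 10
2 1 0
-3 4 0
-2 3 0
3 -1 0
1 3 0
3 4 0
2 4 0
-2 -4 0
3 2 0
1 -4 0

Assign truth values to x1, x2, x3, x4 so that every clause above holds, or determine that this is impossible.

Try x2 = False.
The clause (x1) is unit, so x1 = True.
The clause (x3) is unit, so x3 = True.
The clause (x4) is unit, so x4 = True.
Every clause now holds.

x1 ↦ True,  x2 ↦ False,  x3 ↦ True,  x4 ↦ True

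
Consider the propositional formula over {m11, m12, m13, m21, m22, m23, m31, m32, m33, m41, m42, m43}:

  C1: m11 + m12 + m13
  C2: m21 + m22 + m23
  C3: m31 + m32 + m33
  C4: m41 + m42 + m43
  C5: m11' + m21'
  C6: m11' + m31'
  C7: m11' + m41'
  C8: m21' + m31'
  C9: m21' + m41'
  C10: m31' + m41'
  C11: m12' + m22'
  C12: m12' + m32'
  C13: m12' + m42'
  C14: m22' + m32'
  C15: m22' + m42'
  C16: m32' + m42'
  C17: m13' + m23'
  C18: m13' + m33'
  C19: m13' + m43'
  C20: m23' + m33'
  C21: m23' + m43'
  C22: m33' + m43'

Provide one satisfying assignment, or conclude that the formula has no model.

Branch on m11: set m11 = 0.
Branch on m12: set m12 = 1.
The clause (m22') is unit, so m22 = 0.
The clause (m32') is unit, so m32 = 0.
The clause (m42') is unit, so m42 = 0.
Branch on m21: set m21 = 1.
The clause (m31') is unit, so m31 = 0.
The clause (m33) is unit, so m33 = 1.
The clause (m41') is unit, so m41 = 0.
The clause (m43) is unit, so m43 = 1.
Now (m43') is unsatisfied and unit — conflict.
That branch fails; take m21 = 0 instead.
The clause (m23) is unit, so m23 = 1.
The clause (m13') is unit, so m13 = 0.
The clause (m33') is unit, so m33 = 0.
The clause (m31) is unit, so m31 = 1.
The clause (m41') is unit, so m41 = 0.
The clause (m43) is unit, so m43 = 1.
Now (m43') is unsatisfied and unit — conflict.
Neither m21 = 1 nor m21 = 0 works.
That branch fails; take m12 = 0 instead.
The clause (m13) is unit, so m13 = 1.
The clause (m23') is unit, so m23 = 0.
The clause (m33') is unit, so m33 = 0.
The clause (m43') is unit, so m43 = 0.
Branch on m21: set m21 = 1.
The clause (m31') is unit, so m31 = 0.
The clause (m32) is unit, so m32 = 1.
The clause (m41') is unit, so m41 = 0.
The clause (m42) is unit, so m42 = 1.
Now (m42') is unsatisfied and unit — conflict.
That branch fails; take m21 = 0 instead.
The clause (m22) is unit, so m22 = 1.
The clause (m32') is unit, so m32 = 0.
The clause (m31) is unit, so m31 = 1.
The clause (m41') is unit, so m41 = 0.
The clause (m42) is unit, so m42 = 1.
Now (m42') is unsatisfied and unit — conflict.
Neither m21 = 1 nor m21 = 0 works.
Neither m12 = 1 nor m12 = 0 works.
That branch fails; take m11 = 1 instead.
The clause (m21') is unit, so m21 = 0.
The clause (m31') is unit, so m31 = 0.
The clause (m41') is unit, so m41 = 0.
Branch on m22: set m22 = 1.
The clause (m12') is unit, so m12 = 0.
The clause (m32') is unit, so m32 = 0.
The clause (m33) is unit, so m33 = 1.
The clause (m42') is unit, so m42 = 0.
The clause (m43) is unit, so m43 = 1.
Now (m43') is unsatisfied and unit — conflict.
That branch fails; take m22 = 0 instead.
The clause (m23) is unit, so m23 = 1.
The clause (m13') is unit, so m13 = 0.
The clause (m33') is unit, so m33 = 0.
The clause (m32) is unit, so m32 = 1.
The clause (m12') is unit, so m12 = 0.
The clause (m42') is unit, so m42 = 0.
The clause (m43) is unit, so m43 = 1.
Now (m43') is unsatisfied and unit — conflict.
Neither m22 = 1 nor m22 = 0 works.
Neither m11 = 1 nor m11 = 0 works.

UNSATISFIABLE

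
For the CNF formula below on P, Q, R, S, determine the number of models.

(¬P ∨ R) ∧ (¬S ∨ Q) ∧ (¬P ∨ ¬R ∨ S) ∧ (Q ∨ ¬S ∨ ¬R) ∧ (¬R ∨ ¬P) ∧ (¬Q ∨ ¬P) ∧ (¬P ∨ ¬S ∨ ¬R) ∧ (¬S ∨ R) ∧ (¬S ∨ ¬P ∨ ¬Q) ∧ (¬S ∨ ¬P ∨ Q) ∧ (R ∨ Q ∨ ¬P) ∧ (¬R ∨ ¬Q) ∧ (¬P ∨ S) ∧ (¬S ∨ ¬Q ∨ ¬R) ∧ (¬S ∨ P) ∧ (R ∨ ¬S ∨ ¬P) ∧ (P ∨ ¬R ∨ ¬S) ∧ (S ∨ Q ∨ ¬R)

There are 2^4 = 16 truth assignments over (P, Q, R, S).
Split on Q. With Q = True, the clauses containing Q are satisfied and ¬Q drops from the rest; 1 of the 2^3 = 8 assignments to the other variables satisfy what remains.
With Q = False, by the same count on the reduced clause set, 1 assignment works.
(One model: P=F, Q=F, R=F, S=F.)
Total: 1 + 1 = 2.

2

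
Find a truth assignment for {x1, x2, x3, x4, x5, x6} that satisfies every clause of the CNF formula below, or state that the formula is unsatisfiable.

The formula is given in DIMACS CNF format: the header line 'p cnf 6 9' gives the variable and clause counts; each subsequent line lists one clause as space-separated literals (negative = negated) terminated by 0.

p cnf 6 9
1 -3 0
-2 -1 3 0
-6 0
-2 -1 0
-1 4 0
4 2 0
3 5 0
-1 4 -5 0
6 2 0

Unit clause (¬x6) forces x6 = False.
Unit clause (x2) forces x2 = True.
Unit clause (¬x1) forces x1 = False.
Unit clause (¬x3) forces x3 = False.
Unit clause (x5) forces x5 = True.
No clause remains; x4 is free.

x1: False,  x2: True,  x3: False,  x4: False,  x5: True,  x6: False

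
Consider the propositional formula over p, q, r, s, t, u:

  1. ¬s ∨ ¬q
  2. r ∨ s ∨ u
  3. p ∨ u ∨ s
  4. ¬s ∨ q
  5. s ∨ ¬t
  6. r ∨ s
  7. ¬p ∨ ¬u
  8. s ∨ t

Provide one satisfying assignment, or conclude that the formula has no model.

Suppose s = False.
The clause (¬t) is unit, so t = False.
Now (t) is unsatisfied and unit — conflict.
So s must be the other value — set s = True.
The clause (¬q) is unit, so q = False.
Now (q) is unsatisfied and unit — conflict.
Both values of s lead to a conflict.

UNSATISFIABLE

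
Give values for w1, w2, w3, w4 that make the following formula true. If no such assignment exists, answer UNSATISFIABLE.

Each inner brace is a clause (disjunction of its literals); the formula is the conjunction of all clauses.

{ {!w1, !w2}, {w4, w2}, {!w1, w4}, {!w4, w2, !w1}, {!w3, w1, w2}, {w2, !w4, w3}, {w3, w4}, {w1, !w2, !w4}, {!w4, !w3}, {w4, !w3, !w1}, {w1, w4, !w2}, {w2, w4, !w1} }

Try w1 = false.
Try w4 = true.
The clause (!w2) is unit, so w2 = false.
The clause (!w3) is unit, so w3 = false.
Now (w3) is unsatisfied and unit — conflict.
Backtrack on w4: now try w4 = false.
The clause (w2) is unit, so w2 = true.
Now (!w2) is unsatisfied and unit — conflict.
Neither w4 = true nor w4 = false works.
Backtrack on w1: now try w1 = true.
The clause (!w2) is unit, so w2 = false.
The clause (w4) is unit, so w4 = true.
Now (!w4) is unsatisfied and unit — conflict.
Neither w1 = true nor w1 = false works.

UNSATISFIABLE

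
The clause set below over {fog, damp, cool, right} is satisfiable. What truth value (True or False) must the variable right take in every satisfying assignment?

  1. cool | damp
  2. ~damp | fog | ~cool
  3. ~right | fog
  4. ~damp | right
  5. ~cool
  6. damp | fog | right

Suppose right = 0.
The clause (~damp) is unit, so damp = 0.
The clause (cool) is unit, so cool = 1.
But (~cool) is also a unit clause — contradiction.
So every satisfying assignment has right = True.

True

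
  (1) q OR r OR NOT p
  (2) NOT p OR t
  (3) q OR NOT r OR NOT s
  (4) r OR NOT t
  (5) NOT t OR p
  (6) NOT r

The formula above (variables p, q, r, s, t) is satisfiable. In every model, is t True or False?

Suppose t = true.
Unit clause (r) forces r = true.
That conflicts with the unit clause (NOT r).
So every satisfying assignment has t = False.

False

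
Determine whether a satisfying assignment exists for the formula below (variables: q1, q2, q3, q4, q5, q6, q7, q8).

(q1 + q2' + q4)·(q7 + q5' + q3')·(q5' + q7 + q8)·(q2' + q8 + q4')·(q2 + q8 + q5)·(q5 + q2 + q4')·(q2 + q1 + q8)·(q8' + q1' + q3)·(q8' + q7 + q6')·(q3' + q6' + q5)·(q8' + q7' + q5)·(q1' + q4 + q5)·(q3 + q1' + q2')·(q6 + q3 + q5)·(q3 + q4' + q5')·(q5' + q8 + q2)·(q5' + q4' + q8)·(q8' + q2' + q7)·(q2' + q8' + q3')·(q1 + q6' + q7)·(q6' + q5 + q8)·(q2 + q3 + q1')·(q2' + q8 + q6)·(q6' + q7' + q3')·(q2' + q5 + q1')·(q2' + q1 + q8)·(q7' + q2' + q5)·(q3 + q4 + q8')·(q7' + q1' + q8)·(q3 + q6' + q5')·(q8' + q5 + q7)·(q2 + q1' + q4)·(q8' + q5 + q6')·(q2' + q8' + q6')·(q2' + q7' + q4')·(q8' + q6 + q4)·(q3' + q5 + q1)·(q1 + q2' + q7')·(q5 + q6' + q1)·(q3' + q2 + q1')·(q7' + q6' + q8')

Suppose q1 = 0.
Suppose q2 = 0.
Unit clause (q8) forces q8 = 1.
Suppose q5 = 1.
Suppose q7 = 1.
Unit clause (q6') forces q6 = 0.
Unit clause (q4) forces q4 = 1.
Unit clause (q3) forces q3 = 1.
Every clause now holds.
A satisfying assignment: q1=0; q2=0; q3=1; q4=1; q5=1; q6=0; q7=1; q8=1.

Yes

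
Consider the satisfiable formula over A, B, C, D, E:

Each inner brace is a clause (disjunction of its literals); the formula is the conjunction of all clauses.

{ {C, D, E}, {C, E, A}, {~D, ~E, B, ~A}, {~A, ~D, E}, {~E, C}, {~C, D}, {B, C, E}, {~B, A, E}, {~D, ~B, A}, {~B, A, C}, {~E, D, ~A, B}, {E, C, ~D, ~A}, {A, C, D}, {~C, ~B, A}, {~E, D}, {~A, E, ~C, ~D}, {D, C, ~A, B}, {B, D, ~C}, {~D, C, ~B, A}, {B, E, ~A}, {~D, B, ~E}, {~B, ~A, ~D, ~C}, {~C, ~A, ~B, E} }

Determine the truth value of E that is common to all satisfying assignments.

Suppose E = 1.
The clause (C) is unit, so C = 1.
The clause (D) is unit, so D = 1.
The clause (B) is unit, so B = 1.
The clause (A) is unit, so A = 1.
That conflicts with the unit clause (~A).
So every satisfying assignment has E = False.

False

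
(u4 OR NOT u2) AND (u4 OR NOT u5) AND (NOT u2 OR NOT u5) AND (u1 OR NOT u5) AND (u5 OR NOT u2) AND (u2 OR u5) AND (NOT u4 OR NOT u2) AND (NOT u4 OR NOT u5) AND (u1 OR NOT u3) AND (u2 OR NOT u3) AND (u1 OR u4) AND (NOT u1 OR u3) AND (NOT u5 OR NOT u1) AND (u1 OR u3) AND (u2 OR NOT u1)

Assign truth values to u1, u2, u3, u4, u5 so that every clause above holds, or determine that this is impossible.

UNSATISFIABLE

Suppose u4 = true.
(NOT u2) alone gives u2 = false.
(u5) alone gives u5 = true.
That conflicts with the unit clause (NOT u5).
That branch fails; take u4 = false instead.
(NOT u2) alone gives u2 = false.
(NOT u5) alone gives u5 = false.
That conflicts with the unit clause (u5).
Neither u4 = true nor u4 = false works.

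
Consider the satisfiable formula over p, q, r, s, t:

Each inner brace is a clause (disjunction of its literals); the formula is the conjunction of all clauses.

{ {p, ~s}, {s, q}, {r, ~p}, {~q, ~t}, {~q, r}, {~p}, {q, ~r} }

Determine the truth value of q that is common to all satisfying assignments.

True

Suppose q = 0.
(s) alone gives s = 1.
(p) alone gives p = 1.
That conflicts with the unit clause (~p).
So every satisfying assignment has q = True.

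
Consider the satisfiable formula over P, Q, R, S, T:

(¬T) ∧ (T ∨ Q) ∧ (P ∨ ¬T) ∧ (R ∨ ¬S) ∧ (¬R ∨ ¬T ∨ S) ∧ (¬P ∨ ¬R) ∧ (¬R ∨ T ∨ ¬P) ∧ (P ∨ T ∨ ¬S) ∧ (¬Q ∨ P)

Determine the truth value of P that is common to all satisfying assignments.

Suppose P = False.
The clause (¬T) is unit, so T = False.
The clause (Q) is unit, so Q = True.
Now (¬Q) is unsatisfied and unit — conflict.
So every satisfying assignment has P = True.

True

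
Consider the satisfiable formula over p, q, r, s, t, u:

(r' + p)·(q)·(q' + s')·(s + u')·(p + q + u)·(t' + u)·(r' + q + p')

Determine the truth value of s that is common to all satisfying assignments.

Suppose s = 1.
(q) alone gives q = 1.
Now (q') is unsatisfied and unit — conflict.
So every satisfying assignment has s = False.

False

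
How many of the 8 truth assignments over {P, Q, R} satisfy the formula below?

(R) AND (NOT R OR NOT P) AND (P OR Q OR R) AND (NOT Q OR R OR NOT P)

There are 2^3 = 8 truth assignments over (P, Q, R).
Check each against the 4 clauses (columns in the order P, Q, R):
  F F F  ✗ fails (R)
  F F T  ✓ satisfies all
  F T F  ✗ fails (R)
  F T T  ✓ satisfies all
  T F F  ✗ fails (R)
  T F T  ✗ fails (NOT R OR NOT P)
  T T F  ✗ fails (R)
  T T T  ✗ fails (NOT R OR NOT P)
2 of the 8 rows are models.

2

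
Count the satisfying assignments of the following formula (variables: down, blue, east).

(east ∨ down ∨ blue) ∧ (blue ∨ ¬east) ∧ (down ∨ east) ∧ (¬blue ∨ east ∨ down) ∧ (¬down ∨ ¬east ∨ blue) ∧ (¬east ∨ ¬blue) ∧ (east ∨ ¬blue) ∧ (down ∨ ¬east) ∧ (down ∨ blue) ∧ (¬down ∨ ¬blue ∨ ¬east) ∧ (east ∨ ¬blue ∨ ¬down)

There are 2^3 = 8 truth assignments over (down, blue, east).
Check each against the 11 clauses (columns in the order down, blue, east):
  F F F  ✗ fails (east ∨ down ∨ blue)
  F F T  ✗ fails (blue ∨ ¬east)
  F T F  ✗ fails (down ∨ east)
  F T T  ✗ fails (¬east ∨ ¬blue)
  T F F  ✓ satisfies all
  T F T  ✗ fails (blue ∨ ¬east)
  T T F  ✗ fails (east ∨ ¬blue)
  T T T  ✗ fails (¬east ∨ ¬blue)
1 of the 8 rows is a model.

1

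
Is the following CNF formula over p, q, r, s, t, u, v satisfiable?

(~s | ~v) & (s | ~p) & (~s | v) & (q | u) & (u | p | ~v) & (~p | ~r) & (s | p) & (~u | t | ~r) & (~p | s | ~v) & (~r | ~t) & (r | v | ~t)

Branch on s: set s = 0.
From the singleton clause (~p), p = 0.
Now (p) is unsatisfied and unit — conflict.
Backtrack on s: now try s = 1.
From the singleton clause (~v), v = 0.
Now (v) is unsatisfied and unit — conflict.
Neither s = 1 nor s = 0 works.
No assignment satisfies every clause.

Unsatisfiable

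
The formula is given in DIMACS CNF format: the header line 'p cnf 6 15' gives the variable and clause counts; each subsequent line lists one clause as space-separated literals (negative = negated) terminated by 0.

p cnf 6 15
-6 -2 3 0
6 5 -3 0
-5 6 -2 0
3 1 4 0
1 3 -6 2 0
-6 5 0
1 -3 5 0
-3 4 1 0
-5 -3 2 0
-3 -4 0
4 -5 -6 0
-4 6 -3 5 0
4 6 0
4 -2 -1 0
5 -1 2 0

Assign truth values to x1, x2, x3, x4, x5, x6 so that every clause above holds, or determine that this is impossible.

x1 ↦ False, x2 ↦ False, x3 ↦ False, x4 ↦ True, x5 ↦ True, x6 ↦ False

Case x6 = False:
(x4) alone gives x4 = True.
(¬x3) alone gives x3 = False.
Case x5 = True:
(¬x2) alone gives x2 = False.
Every clause is now satisfied; x1 is unconstrained.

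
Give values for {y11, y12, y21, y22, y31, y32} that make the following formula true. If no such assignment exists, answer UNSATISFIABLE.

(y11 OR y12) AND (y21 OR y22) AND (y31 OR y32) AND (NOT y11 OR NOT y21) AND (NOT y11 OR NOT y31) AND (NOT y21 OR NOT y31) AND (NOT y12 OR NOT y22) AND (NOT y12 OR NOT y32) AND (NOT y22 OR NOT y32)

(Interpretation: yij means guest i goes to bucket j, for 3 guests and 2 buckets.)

UNSATISFIABLE

Case y11 = true:
Unit clause (NOT y21) forces y21 = false.
Unit clause (y22) forces y22 = true.
Unit clause (NOT y31) forces y31 = false.
Unit clause (y32) forces y32 = true.
That conflicts with the unit clause (NOT y32).
Backtrack on y11: now try y11 = false.
Unit clause (y12) forces y12 = true.
Unit clause (NOT y22) forces y22 = false.
Unit clause (y21) forces y21 = true.
Unit clause (NOT y31) forces y31 = false.
Unit clause (y32) forces y32 = true.
That conflicts with the unit clause (NOT y32).
Either choice for y11 ends in contradiction.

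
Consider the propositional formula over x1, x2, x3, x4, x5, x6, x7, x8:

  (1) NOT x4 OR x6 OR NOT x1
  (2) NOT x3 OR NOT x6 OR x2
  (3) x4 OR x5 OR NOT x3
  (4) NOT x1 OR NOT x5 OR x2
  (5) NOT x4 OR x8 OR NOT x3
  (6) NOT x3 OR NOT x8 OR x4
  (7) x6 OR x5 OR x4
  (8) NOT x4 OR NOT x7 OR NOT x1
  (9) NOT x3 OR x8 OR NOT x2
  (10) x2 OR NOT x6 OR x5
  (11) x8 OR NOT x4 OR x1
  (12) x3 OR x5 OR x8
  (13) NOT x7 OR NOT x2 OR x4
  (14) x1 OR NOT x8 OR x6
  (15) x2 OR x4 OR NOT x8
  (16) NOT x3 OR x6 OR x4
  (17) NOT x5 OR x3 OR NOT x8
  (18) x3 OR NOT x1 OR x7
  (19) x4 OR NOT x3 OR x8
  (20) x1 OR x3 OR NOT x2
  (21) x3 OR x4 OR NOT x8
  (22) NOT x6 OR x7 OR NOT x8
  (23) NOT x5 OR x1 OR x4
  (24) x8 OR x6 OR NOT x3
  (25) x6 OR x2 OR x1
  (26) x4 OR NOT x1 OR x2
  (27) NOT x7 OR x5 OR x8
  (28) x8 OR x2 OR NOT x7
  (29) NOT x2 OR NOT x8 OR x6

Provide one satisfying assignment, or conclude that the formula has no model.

Suppose x4 = true.
Suppose x6 = true.
Suppose x3 = true.
Unit clause (x2) forces x2 = true.
Unit clause (x8) forces x8 = true.
Unit clause (x7) forces x7 = true.
Unit clause (NOT x1) forces x1 = false.
No clause remains; x5 is free.

x1 ↦ false; x2 ↦ true; x3 ↦ true; x4 ↦ true; x5 ↦ false; x6 ↦ true; x7 ↦ true; x8 ↦ true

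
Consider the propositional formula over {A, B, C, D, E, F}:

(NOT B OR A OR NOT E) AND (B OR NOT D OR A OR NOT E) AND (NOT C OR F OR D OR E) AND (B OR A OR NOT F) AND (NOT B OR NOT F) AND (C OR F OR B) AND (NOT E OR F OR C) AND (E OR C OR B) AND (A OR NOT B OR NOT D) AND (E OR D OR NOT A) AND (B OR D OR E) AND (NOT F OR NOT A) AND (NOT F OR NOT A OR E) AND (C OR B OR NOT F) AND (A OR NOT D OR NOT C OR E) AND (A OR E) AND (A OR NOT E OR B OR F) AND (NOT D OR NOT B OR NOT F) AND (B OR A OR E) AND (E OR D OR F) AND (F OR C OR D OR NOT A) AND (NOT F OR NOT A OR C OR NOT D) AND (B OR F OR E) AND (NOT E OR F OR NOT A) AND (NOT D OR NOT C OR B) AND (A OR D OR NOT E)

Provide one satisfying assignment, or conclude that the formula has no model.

Case B = true:
Unit clause (NOT F) forces F = false.
Case A = true:
Unit clause (NOT E) forces E = false.
Unit clause (D) forces D = true.
Every clause is now satisfied; C is unconstrained.

A ↦ true, B ↦ true, C ↦ true, D ↦ true, E ↦ false, F ↦ false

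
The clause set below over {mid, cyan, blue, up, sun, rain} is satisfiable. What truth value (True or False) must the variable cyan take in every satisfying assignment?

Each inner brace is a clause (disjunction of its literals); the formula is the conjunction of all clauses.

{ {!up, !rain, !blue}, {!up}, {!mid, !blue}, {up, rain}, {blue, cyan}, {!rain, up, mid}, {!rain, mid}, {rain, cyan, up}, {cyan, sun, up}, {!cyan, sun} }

True

Suppose cyan = false.
The clause (!up) is unit, so up = false.
The clause (rain) is unit, so rain = true.
The clause (blue) is unit, so blue = true.
The clause (!mid) is unit, so mid = false.
That conflicts with the unit clause (mid).
So every satisfying assignment has cyan = True.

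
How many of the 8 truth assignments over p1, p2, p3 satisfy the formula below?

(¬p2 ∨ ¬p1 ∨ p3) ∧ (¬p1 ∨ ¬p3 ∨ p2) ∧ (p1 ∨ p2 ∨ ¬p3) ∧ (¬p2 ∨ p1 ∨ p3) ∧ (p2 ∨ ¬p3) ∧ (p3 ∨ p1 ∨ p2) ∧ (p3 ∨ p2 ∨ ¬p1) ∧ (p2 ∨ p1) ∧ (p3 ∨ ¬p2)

There are 2^3 = 8 truth assignments over (p1, p2, p3).
Check each against the 9 clauses (columns in the order p1, p2, p3):
  F F F  ✗ fails (p3 ∨ p1 ∨ p2)
  F F T  ✗ fails (p1 ∨ p2 ∨ ¬p3)
  F T F  ✗ fails (¬p2 ∨ p1 ∨ p3)
  F T T  ✓ satisfies all
  T F F  ✗ fails (p3 ∨ p2 ∨ ¬p1)
  T F T  ✗ fails (¬p1 ∨ ¬p3 ∨ p2)
  T T F  ✗ fails (¬p2 ∨ ¬p1 ∨ p3)
  T T T  ✓ satisfies all
2 of the 8 rows are models.

2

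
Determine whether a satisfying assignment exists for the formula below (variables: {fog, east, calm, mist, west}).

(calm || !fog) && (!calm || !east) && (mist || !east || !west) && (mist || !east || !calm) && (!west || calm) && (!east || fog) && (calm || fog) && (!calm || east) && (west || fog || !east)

No

Branch on calm: set calm = true.
From the singleton clause (!east), east = false.
That conflicts with the unit clause (east).
So calm must be the other value — set calm = false.
From the singleton clause (!fog), fog = false.
That conflicts with the unit clause (fog).
Either choice for calm ends in contradiction.
No assignment satisfies every clause.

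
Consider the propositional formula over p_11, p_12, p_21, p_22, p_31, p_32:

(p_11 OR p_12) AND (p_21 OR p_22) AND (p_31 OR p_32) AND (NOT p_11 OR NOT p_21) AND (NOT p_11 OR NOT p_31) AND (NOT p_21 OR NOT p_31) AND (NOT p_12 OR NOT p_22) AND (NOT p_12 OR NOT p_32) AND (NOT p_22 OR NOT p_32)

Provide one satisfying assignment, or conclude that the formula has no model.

Suppose p_11 = true.
Unit clause (NOT p_21) forces p_21 = false.
Unit clause (p_22) forces p_22 = true.
Unit clause (NOT p_31) forces p_31 = false.
Unit clause (p_32) forces p_32 = true.
But (NOT p_32) is also a unit clause — contradiction.
Undo p_11 and try p_11 = false.
Unit clause (p_12) forces p_12 = true.
Unit clause (NOT p_22) forces p_22 = false.
Unit clause (p_21) forces p_21 = true.
Unit clause (NOT p_31) forces p_31 = false.
Unit clause (p_32) forces p_32 = true.
But (NOT p_32) is also a unit clause — contradiction.
Both values of p_11 lead to a conflict.

UNSATISFIABLE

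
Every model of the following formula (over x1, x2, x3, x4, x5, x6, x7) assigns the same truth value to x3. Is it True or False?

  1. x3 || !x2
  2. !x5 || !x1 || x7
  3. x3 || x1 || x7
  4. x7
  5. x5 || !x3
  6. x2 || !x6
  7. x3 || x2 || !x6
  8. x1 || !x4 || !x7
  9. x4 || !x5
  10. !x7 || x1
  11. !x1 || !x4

False

Suppose x3 = true.
From the singleton clause (x7), x7 = true.
From the singleton clause (x5), x5 = true.
From the singleton clause (x4), x4 = true.
From the singleton clause (x1), x1 = true.
But (!x1) is also a unit clause — contradiction.
So every satisfying assignment has x3 = False.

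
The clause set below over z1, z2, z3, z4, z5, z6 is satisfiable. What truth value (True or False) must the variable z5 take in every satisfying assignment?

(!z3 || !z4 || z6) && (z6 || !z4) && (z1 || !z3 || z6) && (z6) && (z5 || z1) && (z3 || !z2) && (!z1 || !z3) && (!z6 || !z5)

Suppose z5 = true.
Unit clause (z6) forces z6 = true.
But (!z6) is also a unit clause — contradiction.
So every satisfying assignment has z5 = False.

False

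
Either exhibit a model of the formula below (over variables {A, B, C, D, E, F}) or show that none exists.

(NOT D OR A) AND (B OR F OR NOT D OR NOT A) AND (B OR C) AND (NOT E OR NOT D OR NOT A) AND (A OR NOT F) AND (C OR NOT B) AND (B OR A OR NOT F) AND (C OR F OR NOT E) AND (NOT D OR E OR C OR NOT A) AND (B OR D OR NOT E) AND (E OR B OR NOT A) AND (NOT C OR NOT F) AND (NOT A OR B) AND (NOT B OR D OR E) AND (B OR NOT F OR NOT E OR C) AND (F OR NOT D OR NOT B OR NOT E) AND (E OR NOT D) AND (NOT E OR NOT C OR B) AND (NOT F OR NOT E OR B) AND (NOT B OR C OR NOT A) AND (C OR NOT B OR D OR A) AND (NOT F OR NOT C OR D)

Try D = false.
Try B = true.
The clause (C) is unit, so C = true.
The clause (NOT F) is unit, so F = false.
The clause (E) is unit, so E = true.
All clauses hold; A can take either value.

A=true; B=true; C=true; D=false; E=true; F=false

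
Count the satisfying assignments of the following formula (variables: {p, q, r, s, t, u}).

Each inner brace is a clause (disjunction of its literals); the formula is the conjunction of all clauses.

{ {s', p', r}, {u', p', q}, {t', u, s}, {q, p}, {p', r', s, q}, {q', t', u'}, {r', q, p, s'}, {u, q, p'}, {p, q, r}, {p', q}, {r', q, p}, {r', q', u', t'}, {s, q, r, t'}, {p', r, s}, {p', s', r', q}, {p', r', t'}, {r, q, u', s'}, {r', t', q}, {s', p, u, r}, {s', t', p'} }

12

There are 2^6 = 64 truth assignments over (p, q, r, s, t, u).
Split on s. With s = 1, the clauses containing s are satisfied and s' drops from the rest; 6 of the 2^5 = 32 assignments to the other variables satisfy what remains.
With s = 0, by the same count on the reduced clause set, 6 assignments work.
Total: 6 + 6 = 12.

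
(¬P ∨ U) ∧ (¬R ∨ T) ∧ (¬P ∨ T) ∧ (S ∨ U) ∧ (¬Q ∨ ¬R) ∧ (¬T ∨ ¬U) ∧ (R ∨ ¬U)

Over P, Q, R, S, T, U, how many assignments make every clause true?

5

There are 2^6 = 64 truth assignments over (P, Q, R, S, T, U).
Split on U. With U = True, the clauses containing U are satisfied and ¬U drops from the rest; 0 of the 2^5 = 32 assignments to the other variables satisfy what remains.
With U = False, by the same count on the reduced clause set, 5 assignments work.
(One model: P=F, Q=F, R=F, S=T, T=F, U=F.)
Total: 0 + 5 = 5.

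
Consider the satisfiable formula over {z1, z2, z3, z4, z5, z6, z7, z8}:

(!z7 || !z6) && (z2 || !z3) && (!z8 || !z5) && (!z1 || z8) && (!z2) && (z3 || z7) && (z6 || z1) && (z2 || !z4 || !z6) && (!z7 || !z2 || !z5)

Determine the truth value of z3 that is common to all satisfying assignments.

Suppose z3 = true.
Unit clause (z2) forces z2 = true.
That conflicts with the unit clause (!z2).
So every satisfying assignment has z3 = False.

False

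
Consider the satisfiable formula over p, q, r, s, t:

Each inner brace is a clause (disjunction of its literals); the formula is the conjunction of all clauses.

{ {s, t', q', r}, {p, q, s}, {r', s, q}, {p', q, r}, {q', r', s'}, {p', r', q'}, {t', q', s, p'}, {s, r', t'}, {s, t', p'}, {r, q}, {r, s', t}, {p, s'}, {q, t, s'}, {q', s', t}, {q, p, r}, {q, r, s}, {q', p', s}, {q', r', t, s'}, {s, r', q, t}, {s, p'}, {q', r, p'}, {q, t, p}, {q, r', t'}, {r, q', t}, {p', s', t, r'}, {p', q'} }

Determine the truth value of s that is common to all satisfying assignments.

False

Suppose s = 1.
Unit clause (p) forces p = 1.
Unit clause (q') forces q = 0.
Unit clause (r) forces r = 1.
Unit clause (t) forces t = 1.
But (t') is also a unit clause — contradiction.
So every satisfying assignment has s = False.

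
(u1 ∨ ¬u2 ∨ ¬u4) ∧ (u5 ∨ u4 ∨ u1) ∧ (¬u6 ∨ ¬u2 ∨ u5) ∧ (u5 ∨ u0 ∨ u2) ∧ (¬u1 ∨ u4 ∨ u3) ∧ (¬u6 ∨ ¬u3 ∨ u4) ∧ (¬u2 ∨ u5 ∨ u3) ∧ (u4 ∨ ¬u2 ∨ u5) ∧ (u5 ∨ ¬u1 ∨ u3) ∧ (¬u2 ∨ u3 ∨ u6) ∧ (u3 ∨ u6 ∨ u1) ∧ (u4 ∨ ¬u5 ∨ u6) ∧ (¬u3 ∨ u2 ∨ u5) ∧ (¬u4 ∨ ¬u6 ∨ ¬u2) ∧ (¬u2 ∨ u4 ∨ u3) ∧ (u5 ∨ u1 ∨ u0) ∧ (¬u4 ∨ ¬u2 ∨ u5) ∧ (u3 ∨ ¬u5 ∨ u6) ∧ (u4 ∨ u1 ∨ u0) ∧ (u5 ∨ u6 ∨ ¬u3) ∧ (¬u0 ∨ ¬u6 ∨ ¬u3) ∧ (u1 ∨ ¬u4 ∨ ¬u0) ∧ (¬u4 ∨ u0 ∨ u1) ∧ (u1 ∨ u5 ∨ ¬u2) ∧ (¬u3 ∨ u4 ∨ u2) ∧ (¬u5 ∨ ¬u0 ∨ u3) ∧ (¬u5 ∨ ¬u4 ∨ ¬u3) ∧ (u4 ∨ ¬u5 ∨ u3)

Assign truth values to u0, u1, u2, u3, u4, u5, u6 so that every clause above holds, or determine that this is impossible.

Branch on u1: set u1 = True.
Branch on u4: set u4 = True.
Branch on u5: set u5 = True.
Unit clause (¬u3) forces u3 = False.
Unit clause (u6) forces u6 = True.
Unit clause (¬u2) forces u2 = False.
Unit clause (¬u0) forces u0 = False.
Every clause now holds.

u0 ↦ False, u1 ↦ True, u2 ↦ False, u3 ↦ False, u4 ↦ True, u5 ↦ True, u6 ↦ True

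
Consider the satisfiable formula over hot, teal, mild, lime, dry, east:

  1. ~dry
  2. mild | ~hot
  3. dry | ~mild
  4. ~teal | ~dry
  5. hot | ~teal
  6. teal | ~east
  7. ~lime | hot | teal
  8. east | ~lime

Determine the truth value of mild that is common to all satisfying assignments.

False

Suppose mild = 1.
From the singleton clause (~dry), dry = 0.
That conflicts with the unit clause (dry).
So every satisfying assignment has mild = False.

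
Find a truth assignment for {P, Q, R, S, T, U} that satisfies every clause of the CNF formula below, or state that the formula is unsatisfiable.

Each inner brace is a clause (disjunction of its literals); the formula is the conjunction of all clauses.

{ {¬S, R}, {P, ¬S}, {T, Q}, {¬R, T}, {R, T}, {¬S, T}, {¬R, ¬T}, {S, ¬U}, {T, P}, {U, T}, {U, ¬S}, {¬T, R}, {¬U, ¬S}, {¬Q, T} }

UNSATISFIABLE

Branch on S: set S = False.
The clause (¬U) is unit, so U = False.
The clause (T) is unit, so T = True.
The clause (¬R) is unit, so R = False.
But (R) is also a unit clause — contradiction.
So S must be the other value — set S = True.
The clause (R) is unit, so R = True.
The clause (P) is unit, so P = True.
The clause (T) is unit, so T = True.
But (¬T) is also a unit clause — contradiction.
Both values of S lead to a conflict.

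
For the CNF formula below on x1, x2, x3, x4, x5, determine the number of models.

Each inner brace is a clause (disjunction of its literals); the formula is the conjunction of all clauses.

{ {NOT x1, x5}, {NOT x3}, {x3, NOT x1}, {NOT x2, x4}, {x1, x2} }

There are 2^5 = 32 truth assignments over (x1, x2, x3, x4, x5).
Split on x5. With x5 = true, the clauses containing x5 are satisfied and NOT x5 drops from the rest; 1 of the 2^4 = 16 assignments to the other variables satisfy what remains.
With x5 = false, by the same count on the reduced clause set, 1 assignment works.
(One model: x1=F, x2=T, x3=F, x4=T, x5=F.)
Total: 1 + 1 = 2.

2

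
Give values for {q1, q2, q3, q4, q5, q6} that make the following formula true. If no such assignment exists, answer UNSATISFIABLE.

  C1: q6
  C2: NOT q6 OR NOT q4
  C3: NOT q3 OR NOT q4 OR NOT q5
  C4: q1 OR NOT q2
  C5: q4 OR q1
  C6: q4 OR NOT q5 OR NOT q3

q1: true,  q2: false,  q3: true,  q4: false,  q5: false,  q6: true

Unit clause (q6) forces q6 = true.
Unit clause (NOT q4) forces q4 = false.
Unit clause (q1) forces q1 = true.
Try q5 = false.
No clause remains; q2, q3 are free.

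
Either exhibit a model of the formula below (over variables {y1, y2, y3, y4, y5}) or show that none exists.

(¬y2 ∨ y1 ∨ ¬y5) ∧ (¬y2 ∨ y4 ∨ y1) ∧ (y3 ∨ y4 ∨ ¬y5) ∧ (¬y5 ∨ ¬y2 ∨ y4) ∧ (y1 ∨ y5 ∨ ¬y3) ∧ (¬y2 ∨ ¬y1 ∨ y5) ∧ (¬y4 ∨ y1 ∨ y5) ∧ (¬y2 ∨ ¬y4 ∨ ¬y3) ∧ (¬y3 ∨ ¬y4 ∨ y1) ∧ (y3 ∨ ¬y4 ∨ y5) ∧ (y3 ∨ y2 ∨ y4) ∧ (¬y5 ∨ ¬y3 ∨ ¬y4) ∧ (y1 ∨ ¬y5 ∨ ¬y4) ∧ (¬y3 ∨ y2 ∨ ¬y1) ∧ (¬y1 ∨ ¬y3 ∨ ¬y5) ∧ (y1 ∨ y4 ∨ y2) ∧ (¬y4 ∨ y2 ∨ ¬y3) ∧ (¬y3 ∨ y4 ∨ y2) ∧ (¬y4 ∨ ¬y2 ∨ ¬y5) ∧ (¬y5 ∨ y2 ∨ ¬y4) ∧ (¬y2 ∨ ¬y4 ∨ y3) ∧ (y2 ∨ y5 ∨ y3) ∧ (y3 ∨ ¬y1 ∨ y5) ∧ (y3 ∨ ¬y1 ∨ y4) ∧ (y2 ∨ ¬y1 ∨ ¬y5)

Suppose y2 = False.
Suppose y3 = True.
Unit clause (¬y1) forces y1 = False.
Unit clause (y5) forces y5 = True.
Unit clause (¬y4) forces y4 = False.
Now (y4) is unsatisfied and unit — conflict.
Backtrack on y3: now try y3 = False.
Unit clause (y4) forces y4 = True.
Unit clause (y5) forces y5 = True.
Now (¬y5) is unsatisfied and unit — conflict.
Both values of y3 lead to a conflict.
Backtrack on y2: now try y2 = True.
Suppose y1 = True.
Unit clause (y5) forces y5 = True.
Unit clause (y4) forces y4 = True.
Now (¬y4) is unsatisfied and unit — conflict.
Backtrack on y1: now try y1 = False.
Unit clause (¬y5) forces y5 = False.
Unit clause (y4) forces y4 = True.
Now (¬y4) is unsatisfied and unit — conflict.
Both values of y1 lead to a conflict.
Both values of y2 lead to a conflict.

UNSATISFIABLE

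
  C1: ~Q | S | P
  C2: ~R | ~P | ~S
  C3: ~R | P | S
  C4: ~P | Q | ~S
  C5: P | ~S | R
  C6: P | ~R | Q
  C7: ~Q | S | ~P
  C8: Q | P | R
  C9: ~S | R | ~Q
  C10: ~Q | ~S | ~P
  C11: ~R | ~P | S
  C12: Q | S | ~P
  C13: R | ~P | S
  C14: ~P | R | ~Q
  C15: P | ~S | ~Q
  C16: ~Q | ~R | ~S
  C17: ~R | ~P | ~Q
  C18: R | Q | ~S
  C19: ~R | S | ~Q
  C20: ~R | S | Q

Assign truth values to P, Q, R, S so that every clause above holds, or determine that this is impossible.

Case Q = 0:
Case P = 0:
The clause (~R) is unit, so R = 0.
Now (R) is unsatisfied and unit — conflict.
Undo P and try P = 1.
The clause (~S) is unit, so S = 0.
Now (S) is unsatisfied and unit — conflict.
Both values of P lead to a conflict.
Undo Q and try Q = 1.
Case S = 1:
The clause (R) is unit, so R = 1.
Now (~R) is unsatisfied and unit — conflict.
Undo S and try S = 0.
The clause (P) is unit, so P = 1.
Now (~P) is unsatisfied and unit — conflict.
Both values of S lead to a conflict.
Both values of Q lead to a conflict.

UNSATISFIABLE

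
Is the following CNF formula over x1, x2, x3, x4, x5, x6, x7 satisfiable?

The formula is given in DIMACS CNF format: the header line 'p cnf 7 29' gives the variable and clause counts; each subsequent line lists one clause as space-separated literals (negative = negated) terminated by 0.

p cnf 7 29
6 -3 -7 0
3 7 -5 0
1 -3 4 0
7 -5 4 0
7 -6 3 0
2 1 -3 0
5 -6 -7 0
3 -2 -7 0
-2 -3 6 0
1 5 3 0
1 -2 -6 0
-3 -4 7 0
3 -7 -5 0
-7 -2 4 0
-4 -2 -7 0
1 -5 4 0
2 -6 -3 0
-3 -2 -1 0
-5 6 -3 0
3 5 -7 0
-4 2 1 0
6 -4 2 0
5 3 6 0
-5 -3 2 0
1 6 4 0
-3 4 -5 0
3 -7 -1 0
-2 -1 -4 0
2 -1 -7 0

Suppose x6 = False.
Suppose x3 = True.
Unit clause (¬x7) forces x7 = False.
Unit clause (¬x2) forces x2 = False.
Unit clause (x1) forces x1 = True.
Unit clause (¬x4) forces x4 = False.
Unit clause (¬x5) forces x5 = False.
Every clause now holds.
A satisfying assignment: x1 ↦ True, x2 ↦ False, x3 ↦ True, x4 ↦ False, x5 ↦ False, x6 ↦ False, x7 ↦ False.

Yes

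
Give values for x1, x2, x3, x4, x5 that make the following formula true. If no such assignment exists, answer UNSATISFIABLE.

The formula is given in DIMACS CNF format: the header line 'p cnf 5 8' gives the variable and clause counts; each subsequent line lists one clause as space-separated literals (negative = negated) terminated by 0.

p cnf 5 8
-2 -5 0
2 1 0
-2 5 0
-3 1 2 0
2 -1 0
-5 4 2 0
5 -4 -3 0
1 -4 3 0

UNSATISFIABLE

Suppose x2 = False.
Unit clause (x1) forces x1 = True.
Now (¬x1) is unsatisfied and unit — conflict.
Backtrack on x2: now try x2 = True.
Unit clause (¬x5) forces x5 = False.
Now (x5) is unsatisfied and unit — conflict.
Either choice for x2 ends in contradiction.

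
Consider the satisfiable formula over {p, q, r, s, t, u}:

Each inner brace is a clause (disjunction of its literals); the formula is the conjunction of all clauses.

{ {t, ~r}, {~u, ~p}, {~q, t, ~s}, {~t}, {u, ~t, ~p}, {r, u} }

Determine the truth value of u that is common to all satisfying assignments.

Suppose u = 0.
From the singleton clause (~t), t = 0.
From the singleton clause (~r), r = 0.
That conflicts with the unit clause (r).
So every satisfying assignment has u = True.

True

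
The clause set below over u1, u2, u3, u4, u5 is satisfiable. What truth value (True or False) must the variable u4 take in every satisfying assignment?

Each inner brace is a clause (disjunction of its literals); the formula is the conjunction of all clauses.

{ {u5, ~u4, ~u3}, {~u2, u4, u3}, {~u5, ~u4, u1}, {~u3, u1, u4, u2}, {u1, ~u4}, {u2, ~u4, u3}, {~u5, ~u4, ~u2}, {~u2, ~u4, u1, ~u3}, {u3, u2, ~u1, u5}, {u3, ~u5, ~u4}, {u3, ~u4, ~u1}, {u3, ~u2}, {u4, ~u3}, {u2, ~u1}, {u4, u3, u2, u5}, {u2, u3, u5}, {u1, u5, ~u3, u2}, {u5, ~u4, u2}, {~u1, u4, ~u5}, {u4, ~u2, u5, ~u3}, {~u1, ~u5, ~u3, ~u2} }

False

Suppose u4 = 1.
Unit clause (u1) forces u1 = 1.
Unit clause (u3) forces u3 = 1.
Unit clause (u5) forces u5 = 1.
Unit clause (~u2) forces u2 = 0.
That conflicts with the unit clause (u2).
So every satisfying assignment has u4 = False.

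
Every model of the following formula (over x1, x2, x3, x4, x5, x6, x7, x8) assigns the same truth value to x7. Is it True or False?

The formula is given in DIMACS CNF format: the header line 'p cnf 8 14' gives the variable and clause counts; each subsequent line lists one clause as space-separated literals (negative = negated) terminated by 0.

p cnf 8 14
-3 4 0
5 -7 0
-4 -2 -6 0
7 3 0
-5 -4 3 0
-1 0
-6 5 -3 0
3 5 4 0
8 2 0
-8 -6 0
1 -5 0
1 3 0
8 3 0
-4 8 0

Suppose x7 = True.
The clause (x5) is unit, so x5 = True.
The clause (¬x1) is unit, so x1 = False.
Now (x1) is unsatisfied and unit — conflict.
So every satisfying assignment has x7 = False.

False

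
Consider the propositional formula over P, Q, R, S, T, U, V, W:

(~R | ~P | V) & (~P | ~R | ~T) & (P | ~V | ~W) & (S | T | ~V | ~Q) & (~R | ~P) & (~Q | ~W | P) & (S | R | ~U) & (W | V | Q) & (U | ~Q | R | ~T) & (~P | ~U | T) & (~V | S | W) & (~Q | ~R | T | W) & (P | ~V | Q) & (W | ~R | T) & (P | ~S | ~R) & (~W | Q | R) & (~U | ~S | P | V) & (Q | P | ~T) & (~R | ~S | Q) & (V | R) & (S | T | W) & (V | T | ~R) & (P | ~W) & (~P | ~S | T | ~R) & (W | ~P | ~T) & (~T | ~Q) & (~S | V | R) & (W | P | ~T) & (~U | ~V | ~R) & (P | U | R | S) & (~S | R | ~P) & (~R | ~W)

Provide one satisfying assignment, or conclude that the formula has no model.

Branch on R: set R = 0.
From the singleton clause (V), V = 1.
Branch on P: set P = 0.
From the singleton clause (~W), W = 0.
From the singleton clause (S), S = 1.
From the singleton clause (Q), Q = 1.
From the singleton clause (~T), T = 0.
Every clause is now satisfied; U is unconstrained.

P: 0; Q: 1; R: 0; S: 1; T: 0; U: 0; V: 1; W: 0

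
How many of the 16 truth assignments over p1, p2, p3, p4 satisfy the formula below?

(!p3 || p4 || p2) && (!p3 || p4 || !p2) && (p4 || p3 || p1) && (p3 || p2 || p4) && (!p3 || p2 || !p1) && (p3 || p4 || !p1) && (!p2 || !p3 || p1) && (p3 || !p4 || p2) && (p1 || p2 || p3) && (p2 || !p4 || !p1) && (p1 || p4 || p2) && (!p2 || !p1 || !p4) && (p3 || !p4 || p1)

1

There are 2^4 = 16 truth assignments over (p1, p2, p3, p4).
Split on p2. With p2 = true, the clauses containing p2 are satisfied and !p2 drops from the rest; 0 of the 2^3 = 8 assignments to the other variables satisfy what remains.
With p2 = false, by the same count on the reduced clause set, 1 assignment works.
(One model: p1=F, p2=F, p3=T, p4=T.)
Total: 0 + 1 = 1.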